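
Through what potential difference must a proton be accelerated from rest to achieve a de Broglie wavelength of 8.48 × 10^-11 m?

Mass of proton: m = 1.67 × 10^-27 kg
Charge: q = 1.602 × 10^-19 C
1.14 × 10^-1 V

From λ = h/√(2mqV), we solve for V:

λ² = h²/(2mqV)
V = h²/(2mqλ²)
V = (6.626 × 10^-34 J·s)² / (2 × 1.67 × 10^-27 kg × 1.602 × 10^-19 C × (8.48 × 10^-11 m)²)
V = 1.14 × 10^-1 V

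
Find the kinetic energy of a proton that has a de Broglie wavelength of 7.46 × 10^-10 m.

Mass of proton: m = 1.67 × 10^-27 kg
2.36 × 10^-22 J (or 1.47 × 10^-3 eV)

From λ = h/√(2mKE), we solve for KE:

λ² = h²/(2mKE)
KE = h²/(2mλ²)
KE = (6.626 × 10^-34 J·s)² / (2 × 1.67 × 10^-27 kg × (7.46 × 10^-10 m)²)
KE = 2.36 × 10^-22 J
KE = 1.47 × 10^-3 eV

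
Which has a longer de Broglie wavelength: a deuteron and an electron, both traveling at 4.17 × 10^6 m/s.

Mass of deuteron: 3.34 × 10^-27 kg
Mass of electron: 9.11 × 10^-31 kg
The electron has the longer wavelength.

Using λ = h/(mv), since both particles have the same velocity, the wavelength depends only on mass.

For deuteron: λ₁ = h/(m₁v) = 4.76 × 10^-14 m
For electron: λ₂ = h/(m₂v) = 1.74 × 10^-10 m

Since λ ∝ 1/m at constant velocity, the lighter particle has the longer wavelength.

The electron has the longer de Broglie wavelength.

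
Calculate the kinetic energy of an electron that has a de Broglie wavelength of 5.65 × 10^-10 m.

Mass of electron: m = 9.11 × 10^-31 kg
7.55 × 10^-19 J (or 4.71 eV)

From λ = h/√(2mKE), we solve for KE:

λ² = h²/(2mKE)
KE = h²/(2mλ²)
KE = (6.626 × 10^-34 J·s)² / (2 × 9.11 × 10^-31 kg × (5.65 × 10^-10 m)²)
KE = 7.55 × 10^-19 J
KE = 4.71 eV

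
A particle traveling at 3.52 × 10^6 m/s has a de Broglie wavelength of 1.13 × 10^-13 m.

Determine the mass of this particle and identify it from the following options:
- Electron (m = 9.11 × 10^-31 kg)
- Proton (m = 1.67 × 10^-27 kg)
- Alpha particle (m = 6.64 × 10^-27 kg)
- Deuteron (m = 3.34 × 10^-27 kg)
The particle is a proton.

From λ = h/(mv), solve for mass:

m = h/(λv)
m = (6.626 × 10^-34 J·s) / (1.13 × 10^-13 m × 3.52 × 10^6 m/s)
m = 1.67 × 10^-27 kg

Comparing with the listed masses, this is closest to a proton.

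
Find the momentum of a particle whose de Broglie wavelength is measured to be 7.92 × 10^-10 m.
8.37 × 10^-25 kg·m/s

From the de Broglie relation λ = h/p, we solve for p:

p = h/λ
p = (6.626 × 10^-34 J·s) / (7.92 × 10^-10 m)
p = 8.37 × 10^-25 kg·m/s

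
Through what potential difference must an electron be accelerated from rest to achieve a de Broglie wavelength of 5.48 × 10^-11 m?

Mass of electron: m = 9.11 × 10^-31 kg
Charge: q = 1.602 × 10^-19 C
501 V

From λ = h/√(2mqV), we solve for V:

λ² = h²/(2mqV)
V = h²/(2mqλ²)
V = (6.626 × 10^-34 J·s)² / (2 × 9.11 × 10^-31 kg × 1.602 × 10^-19 C × (5.48 × 10^-11 m)²)
V = 501 V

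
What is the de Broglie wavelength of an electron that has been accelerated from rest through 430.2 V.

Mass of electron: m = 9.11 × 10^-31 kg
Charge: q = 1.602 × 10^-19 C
5.91 × 10^-11 m

When a particle is accelerated through voltage V, it gains kinetic energy KE = qV.

The de Broglie wavelength is then λ = h/√(2mqV):

λ = h/√(2mqV)
λ = (6.626 × 10^-34 J·s) / √(2 × 9.11 × 10^-31 kg × 1.602 × 10^-19 C × 430.2 V)
λ = 5.91 × 10^-11 m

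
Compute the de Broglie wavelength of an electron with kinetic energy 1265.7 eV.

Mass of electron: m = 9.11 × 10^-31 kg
3.45 × 10^-11 m

Using λ = h/√(2mKE):

First convert KE to Joules: KE = 1265.7 eV = 2.028 × 10^-16 J

λ = h/√(2mKE)
λ = (6.626 × 10^-34 J·s) / √(2 × 9.11 × 10^-31 kg × 2.028 × 10^-16 J)
λ = 3.45 × 10^-11 m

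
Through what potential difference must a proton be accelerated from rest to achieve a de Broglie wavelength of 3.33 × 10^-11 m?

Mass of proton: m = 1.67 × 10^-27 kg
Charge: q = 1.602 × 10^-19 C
7.40 × 10^-1 V

From λ = h/√(2mqV), we solve for V:

λ² = h²/(2mqV)
V = h²/(2mqλ²)
V = (6.626 × 10^-34 J·s)² / (2 × 1.67 × 10^-27 kg × 1.602 × 10^-19 C × (3.33 × 10^-11 m)²)
V = 7.40 × 10^-1 V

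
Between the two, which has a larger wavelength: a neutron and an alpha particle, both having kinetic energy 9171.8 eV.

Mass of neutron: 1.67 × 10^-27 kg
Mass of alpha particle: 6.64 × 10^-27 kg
The neutron has the longer wavelength.

Using λ = h/√(2mKE):

For neutron: λ₁ = h/√(2m₁KE) = 2.99 × 10^-13 m
For alpha particle: λ₂ = h/√(2m₂KE) = 1.50 × 10^-13 m

Since λ ∝ 1/√m at constant kinetic energy, the lighter particle has the longer wavelength.

The neutron has the longer de Broglie wavelength.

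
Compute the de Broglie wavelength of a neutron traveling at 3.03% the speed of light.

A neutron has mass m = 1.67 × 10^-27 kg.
4.37 × 10^-14 m

Using the de Broglie relation λ = h/(mv):

v = 3.03% × c = 9.084 × 10^6 m/s

λ = h/(mv)
λ = (6.626 × 10^-34 J·s) / (1.67 × 10^-27 kg × 9.084 × 10^6 m/s)
λ = 4.37 × 10^-14 m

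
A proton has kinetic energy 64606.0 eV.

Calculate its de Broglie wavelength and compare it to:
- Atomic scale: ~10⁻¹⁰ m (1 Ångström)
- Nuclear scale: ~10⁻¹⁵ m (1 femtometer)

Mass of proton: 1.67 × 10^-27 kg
λ = 1.13 × 10^-13 m, which is between nuclear and atomic scales.

Using λ = h/√(2mKE):

KE = 64606.0 eV = 1.035 × 10^-14 J

λ = h/√(2mKE)
λ = (6.626 × 10^-34 J·s) / √(2 × 1.67 × 10^-27 kg × 1.035 × 10^-14 J)
λ = 1.13 × 10^-13 m

Comparison:
- Atomic scale (10⁻¹⁰ m): λ is 0.0011× this size
- Nuclear scale (10⁻¹⁵ m): λ is 1.1e+02× this size

The wavelength is between nuclear and atomic scales.

This wavelength is appropriate for probing atomic structure but too large for nuclear physics experiments.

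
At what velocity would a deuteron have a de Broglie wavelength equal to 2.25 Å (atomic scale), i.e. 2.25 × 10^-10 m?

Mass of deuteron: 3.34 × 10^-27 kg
8.82 × 10^2 m/s

From λ = h/(mv), solve for v:

v = h/(mλ)
v = (6.626 × 10^-34 J·s) / (3.34 × 10^-27 kg × 2.25 × 10^-10 m)
v = 8.82 × 10^2 m/s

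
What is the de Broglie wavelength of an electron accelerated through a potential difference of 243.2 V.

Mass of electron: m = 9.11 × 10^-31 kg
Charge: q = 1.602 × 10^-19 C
7.86 × 10^-11 m

When a particle is accelerated through voltage V, it gains kinetic energy KE = qV.

The de Broglie wavelength is then λ = h/√(2mqV):

λ = h/√(2mqV)
λ = (6.626 × 10^-34 J·s) / √(2 × 9.11 × 10^-31 kg × 1.602 × 10^-19 C × 243.2 V)
λ = 7.86 × 10^-11 m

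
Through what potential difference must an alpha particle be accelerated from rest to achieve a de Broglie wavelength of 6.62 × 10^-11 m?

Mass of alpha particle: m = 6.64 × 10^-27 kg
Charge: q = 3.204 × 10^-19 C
2.35 × 10^-2 V

From λ = h/√(2mqV), we solve for V:

λ² = h²/(2mqV)
V = h²/(2mqλ²)
V = (6.626 × 10^-34 J·s)² / (2 × 6.64 × 10^-27 kg × 3.204 × 10^-19 C × (6.62 × 10^-11 m)²)
V = 2.35 × 10^-2 V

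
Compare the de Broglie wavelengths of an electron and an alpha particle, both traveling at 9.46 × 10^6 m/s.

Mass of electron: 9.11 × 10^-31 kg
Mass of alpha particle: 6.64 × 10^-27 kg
The electron has the longer wavelength.

Using λ = h/(mv), since both particles have the same velocity, the wavelength depends only on mass.

For electron: λ₁ = h/(m₁v) = 7.69 × 10^-11 m
For alpha particle: λ₂ = h/(m₂v) = 1.05 × 10^-14 m

Since λ ∝ 1/m at constant velocity, the lighter particle has the longer wavelength.

The electron has the longer de Broglie wavelength.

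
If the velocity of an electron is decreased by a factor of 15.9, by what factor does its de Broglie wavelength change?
The wavelength increases by a factor of 15.9.

From λ = h/(mv), the wavelength is inversely proportional to velocity:

λ ∝ 1/v

If v → v/15.9, then λ → 15.9λ

When velocity is decreased by a factor of 15.9, the wavelength increases by a factor of 15.9.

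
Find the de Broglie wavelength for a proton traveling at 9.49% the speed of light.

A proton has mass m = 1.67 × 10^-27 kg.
1.39 × 10^-14 m

Using the de Broglie relation λ = h/(mv):

v = 9.49% × c = 2.845 × 10^7 m/s

λ = h/(mv)
λ = (6.626 × 10^-34 J·s) / (1.67 × 10^-27 kg × 2.845 × 10^7 m/s)
λ = 1.39 × 10^-14 m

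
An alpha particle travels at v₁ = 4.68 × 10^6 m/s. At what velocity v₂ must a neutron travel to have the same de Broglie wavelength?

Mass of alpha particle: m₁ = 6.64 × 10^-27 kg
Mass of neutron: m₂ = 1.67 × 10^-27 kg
v₂ = 1.86 × 10^7 m/s

For equal de Broglie wavelengths: λ₁ = λ₂

h/(m₁v₁) = h/(m₂v₂)
m₁v₁ = m₂v₂
v₂ = v₁ · (m₁/m₂)

v₂ = 4.68 × 10^6 m/s × (6.64 × 10^-27 kg / 1.67 × 10^-27 kg)
v₂ = 1.86 × 10^7 m/s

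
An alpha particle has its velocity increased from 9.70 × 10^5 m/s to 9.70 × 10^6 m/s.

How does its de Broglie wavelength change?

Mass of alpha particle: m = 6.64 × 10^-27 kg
The wavelength decreases by a factor of 10.

Using λ = h/(mv):

Initial wavelength: λ₁ = h/(mv₁) = 1.03 × 10^-13 m
Final wavelength: λ₂ = h/(mv₂) = 1.03 × 10^-14 m

Since λ ∝ 1/v, when velocity increases by a factor of 10, the wavelength decreases by a factor of 10.

λ₂/λ₁ = v₁/v₂ = 1/10

The wavelength decreases by a factor of 10.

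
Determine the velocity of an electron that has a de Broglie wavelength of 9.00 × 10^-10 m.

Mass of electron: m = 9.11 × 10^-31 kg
8.08 × 10^5 m/s

From the de Broglie relation λ = h/(mv), we solve for v:

v = h/(mλ)
v = (6.626 × 10^-34 J·s) / (9.11 × 10^-31 kg × 9.00 × 10^-10 m)
v = 8.08 × 10^5 m/s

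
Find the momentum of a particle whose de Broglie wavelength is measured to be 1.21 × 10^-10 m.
5.48 × 10^-24 kg·m/s

From the de Broglie relation λ = h/p, we solve for p:

p = h/λ
p = (6.626 × 10^-34 J·s) / (1.21 × 10^-10 m)
p = 5.48 × 10^-24 kg·m/s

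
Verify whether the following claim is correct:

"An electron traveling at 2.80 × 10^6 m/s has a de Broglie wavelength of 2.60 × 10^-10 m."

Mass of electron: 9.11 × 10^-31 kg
True

The claim is correct.

Using λ = h/(mv):
λ = (6.626 × 10^-34 J·s) / (9.11 × 10^-31 kg × 2.80 × 10^6 m/s)
λ = 2.60 × 10^-10 m

This matches the claimed value.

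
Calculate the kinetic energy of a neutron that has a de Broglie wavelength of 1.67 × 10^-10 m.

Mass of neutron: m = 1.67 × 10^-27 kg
4.71 × 10^-21 J (or 0.0294 eV)

From λ = h/√(2mKE), we solve for KE:

λ² = h²/(2mKE)
KE = h²/(2mλ²)
KE = (6.626 × 10^-34 J·s)² / (2 × 1.67 × 10^-27 kg × (1.67 × 10^-10 m)²)
KE = 4.71 × 10^-21 J
KE = 0.0294 eV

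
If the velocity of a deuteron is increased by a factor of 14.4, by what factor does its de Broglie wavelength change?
The wavelength decreases by a factor of 14.4.

From λ = h/(mv), the wavelength is inversely proportional to velocity:

λ ∝ 1/v

If v → 14.4v, then λ → λ/14.4

When velocity is increased by a factor of 14.4, the wavelength decreases by a factor of 14.4.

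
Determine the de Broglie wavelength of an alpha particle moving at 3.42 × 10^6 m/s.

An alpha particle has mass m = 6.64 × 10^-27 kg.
2.92 × 10^-14 m

Using the de Broglie relation λ = h/(mv):

λ = h/(mv)
λ = (6.626 × 10^-34 J·s) / (6.64 × 10^-27 kg × 3.42 × 10^6 m/s)
λ = 2.92 × 10^-14 m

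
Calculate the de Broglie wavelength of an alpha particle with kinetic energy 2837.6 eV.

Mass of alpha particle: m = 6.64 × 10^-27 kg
2.70 × 10^-13 m

Using λ = h/√(2mKE):

First convert KE to Joules: KE = 2837.6 eV = 4.546 × 10^-16 J

λ = h/√(2mKE)
λ = (6.626 × 10^-34 J·s) / √(2 × 6.64 × 10^-27 kg × 4.546 × 10^-16 J)
λ = 2.70 × 10^-13 m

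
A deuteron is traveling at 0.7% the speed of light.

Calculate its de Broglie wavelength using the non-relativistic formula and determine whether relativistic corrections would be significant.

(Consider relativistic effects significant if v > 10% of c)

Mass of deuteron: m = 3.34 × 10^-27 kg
No, relativistic corrections are not needed.

Using the non-relativistic de Broglie formula λ = h/(mv):

v = 0.7% × c = 2.099 × 10^6 m/s

λ = h/(mv)
λ = (6.626 × 10^-34 J·s) / (3.34 × 10^-27 kg × 2.099 × 10^6 m/s)
λ = 9.45 × 10^-14 m

Since v = 0.7% of c < 10% of c, relativistic corrections are NOT significant and this non-relativistic result is a good approximation.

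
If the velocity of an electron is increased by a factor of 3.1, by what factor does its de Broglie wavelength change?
The wavelength decreases by a factor of 3.1.

From λ = h/(mv), the wavelength is inversely proportional to velocity:

λ ∝ 1/v

If v → 3.1v, then λ → λ/3.1

When velocity is increased by a factor of 3.1, the wavelength decreases by a factor of 3.1.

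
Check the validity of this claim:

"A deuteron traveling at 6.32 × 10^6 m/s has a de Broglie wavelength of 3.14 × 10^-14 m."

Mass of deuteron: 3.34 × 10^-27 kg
True

The claim is correct.

Using λ = h/(mv):
λ = (6.626 × 10^-34 J·s) / (3.34 × 10^-27 kg × 6.32 × 10^6 m/s)
λ = 3.14 × 10^-14 m

This matches the claimed value.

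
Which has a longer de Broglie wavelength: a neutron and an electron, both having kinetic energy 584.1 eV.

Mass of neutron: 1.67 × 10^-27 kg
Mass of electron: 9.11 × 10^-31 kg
The electron has the longer wavelength.

Using λ = h/√(2mKE):

For neutron: λ₁ = h/√(2m₁KE) = 1.19 × 10^-12 m
For electron: λ₂ = h/√(2m₂KE) = 5.07 × 10^-11 m

Since λ ∝ 1/√m at constant kinetic energy, the lighter particle has the longer wavelength.

The electron has the longer de Broglie wavelength.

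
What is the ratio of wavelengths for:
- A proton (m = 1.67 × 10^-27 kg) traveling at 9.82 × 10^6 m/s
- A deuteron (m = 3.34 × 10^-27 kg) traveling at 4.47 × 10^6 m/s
λ₁/λ₂ = 0.910

Using λ = h/(mv):

λ₁ = h/(m₁v₁) = 4.04 × 10^-14 m
λ₂ = h/(m₂v₂) = 4.44 × 10^-14 m

Ratio λ₁/λ₂ = (m₂v₂)/(m₁v₁)
         = (3.34 × 10^-27 kg × 4.47 × 10^6 m/s) / (1.67 × 10^-27 kg × 9.82 × 10^6 m/s)
         = 0.910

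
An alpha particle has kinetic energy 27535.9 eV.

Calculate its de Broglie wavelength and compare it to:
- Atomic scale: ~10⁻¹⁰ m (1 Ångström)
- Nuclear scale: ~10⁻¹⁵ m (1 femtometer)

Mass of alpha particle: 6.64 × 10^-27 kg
λ = 8.66 × 10^-14 m, which is between nuclear and atomic scales.

Using λ = h/√(2mKE):

KE = 27535.9 eV = 4.412 × 10^-15 J

λ = h/√(2mKE)
λ = (6.626 × 10^-34 J·s) / √(2 × 6.64 × 10^-27 kg × 4.412 × 10^-15 J)
λ = 8.66 × 10^-14 m

Comparison:
- Atomic scale (10⁻¹⁰ m): λ is 0.00087× this size
- Nuclear scale (10⁻¹⁵ m): λ is 87× this size

The wavelength is between nuclear and atomic scales.

This wavelength is appropriate for probing atomic structure but too large for nuclear physics experiments.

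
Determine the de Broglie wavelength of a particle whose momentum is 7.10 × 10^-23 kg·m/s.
9.33 × 10^-12 m

Using the de Broglie relation λ = h/p:

λ = h/p
λ = (6.626 × 10^-34 J·s) / (7.10 × 10^-23 kg·m/s)
λ = 9.33 × 10^-12 m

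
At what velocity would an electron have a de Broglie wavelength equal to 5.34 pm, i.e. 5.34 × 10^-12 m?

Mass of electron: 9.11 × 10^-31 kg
1.36 × 10^8 m/s

From λ = h/(mv), solve for v:

v = h/(mλ)
v = (6.626 × 10^-34 J·s) / (9.11 × 10^-31 kg × 5.34 × 10^-12 m)
v = 1.36 × 10^8 m/s

Note: This velocity is 45.4% of the speed of light, so relativistic corrections would be needed for a more accurate calculation.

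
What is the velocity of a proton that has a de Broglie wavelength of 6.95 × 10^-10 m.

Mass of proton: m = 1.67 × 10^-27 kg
5.71 × 10^2 m/s

From the de Broglie relation λ = h/(mv), we solve for v:

v = h/(mλ)
v = (6.626 × 10^-34 J·s) / (1.67 × 10^-27 kg × 6.95 × 10^-10 m)
v = 5.71 × 10^2 m/s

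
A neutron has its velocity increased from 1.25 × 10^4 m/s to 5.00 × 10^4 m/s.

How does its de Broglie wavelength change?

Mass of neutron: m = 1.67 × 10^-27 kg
The wavelength decreases by a factor of 4.

Using λ = h/(mv):

Initial wavelength: λ₁ = h/(mv₁) = 3.17 × 10^-11 m
Final wavelength: λ₂ = h/(mv₂) = 7.94 × 10^-12 m

Since λ ∝ 1/v, when velocity increases by a factor of 4, the wavelength decreases by a factor of 4.

λ₂/λ₁ = v₁/v₂ = 1/4

The wavelength decreases by a factor of 4.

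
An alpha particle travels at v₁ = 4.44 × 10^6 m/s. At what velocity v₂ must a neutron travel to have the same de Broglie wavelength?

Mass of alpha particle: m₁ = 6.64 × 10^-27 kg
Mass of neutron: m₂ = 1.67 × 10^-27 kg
v₂ = 1.77 × 10^7 m/s

For equal de Broglie wavelengths: λ₁ = λ₂

h/(m₁v₁) = h/(m₂v₂)
m₁v₁ = m₂v₂
v₂ = v₁ · (m₁/m₂)

v₂ = 4.44 × 10^6 m/s × (6.64 × 10^-27 kg / 1.67 × 10^-27 kg)
v₂ = 1.77 × 10^7 m/s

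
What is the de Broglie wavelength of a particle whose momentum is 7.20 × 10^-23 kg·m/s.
9.20 × 10^-12 m

Using the de Broglie relation λ = h/p:

λ = h/p
λ = (6.626 × 10^-34 J·s) / (7.20 × 10^-23 kg·m/s)
λ = 9.20 × 10^-12 m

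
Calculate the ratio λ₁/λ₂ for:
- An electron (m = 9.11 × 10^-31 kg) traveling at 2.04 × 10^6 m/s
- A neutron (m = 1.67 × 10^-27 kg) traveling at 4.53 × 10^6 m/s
λ₁/λ₂ = 4.07 × 10^3

Using λ = h/(mv):

λ₁ = h/(m₁v₁) = 3.57 × 10^-10 m
λ₂ = h/(m₂v₂) = 8.76 × 10^-14 m

Ratio λ₁/λ₂ = (m₂v₂)/(m₁v₁)
         = (1.67 × 10^-27 kg × 4.53 × 10^6 m/s) / (9.11 × 10^-31 kg × 2.04 × 10^6 m/s)
         = 4.07 × 10^3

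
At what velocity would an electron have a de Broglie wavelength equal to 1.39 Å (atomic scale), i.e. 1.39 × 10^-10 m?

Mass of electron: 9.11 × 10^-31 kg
5.23 × 10^6 m/s

From λ = h/(mv), solve for v:

v = h/(mλ)
v = (6.626 × 10^-34 J·s) / (9.11 × 10^-31 kg × 1.39 × 10^-10 m)
v = 5.23 × 10^6 m/s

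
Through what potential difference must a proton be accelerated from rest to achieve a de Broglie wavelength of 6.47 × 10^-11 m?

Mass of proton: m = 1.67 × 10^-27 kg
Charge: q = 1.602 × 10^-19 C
1.96 × 10^-1 V

From λ = h/√(2mqV), we solve for V:

λ² = h²/(2mqV)
V = h²/(2mqλ²)
V = (6.626 × 10^-34 J·s)² / (2 × 1.67 × 10^-27 kg × 1.602 × 10^-19 C × (6.47 × 10^-11 m)²)
V = 1.96 × 10^-1 V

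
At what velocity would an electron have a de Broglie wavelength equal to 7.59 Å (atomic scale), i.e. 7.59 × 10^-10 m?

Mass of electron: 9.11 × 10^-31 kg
9.58 × 10^5 m/s

From λ = h/(mv), solve for v:

v = h/(mλ)
v = (6.626 × 10^-34 J·s) / (9.11 × 10^-31 kg × 7.59 × 10^-10 m)
v = 9.58 × 10^5 m/s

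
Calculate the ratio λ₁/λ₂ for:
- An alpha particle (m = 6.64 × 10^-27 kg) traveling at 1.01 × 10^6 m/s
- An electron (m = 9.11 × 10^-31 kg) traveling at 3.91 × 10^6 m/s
λ₁/λ₂ = 5.31 × 10^-4

Using λ = h/(mv):

λ₁ = h/(m₁v₁) = 9.88 × 10^-14 m
λ₂ = h/(m₂v₂) = 1.86 × 10^-10 m

Ratio λ₁/λ₂ = (m₂v₂)/(m₁v₁)
         = (9.11 × 10^-31 kg × 3.91 × 10^6 m/s) / (6.64 × 10^-27 kg × 1.01 × 10^6 m/s)
         = 5.31 × 10^-4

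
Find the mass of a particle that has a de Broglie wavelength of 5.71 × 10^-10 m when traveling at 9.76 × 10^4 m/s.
1.19 × 10^-29 kg

From the de Broglie relation λ = h/(mv), we solve for m:

m = h/(λv)
m = (6.626 × 10^-34 J·s) / (5.71 × 10^-10 m × 9.76 × 10^4 m/s)
m = 1.19 × 10^-29 kg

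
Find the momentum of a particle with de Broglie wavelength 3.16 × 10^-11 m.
2.10 × 10^-23 kg·m/s

From the de Broglie relation λ = h/p, we solve for p:

p = h/λ
p = (6.626 × 10^-34 J·s) / (3.16 × 10^-11 m)
p = 2.10 × 10^-23 kg·m/s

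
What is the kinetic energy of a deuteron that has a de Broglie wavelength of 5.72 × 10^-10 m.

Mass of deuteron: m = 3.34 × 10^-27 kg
2.01 × 10^-22 J (or 1.25 × 10^-3 eV)

From λ = h/√(2mKE), we solve for KE:

λ² = h²/(2mKE)
KE = h²/(2mλ²)
KE = (6.626 × 10^-34 J·s)² / (2 × 3.34 × 10^-27 kg × (5.72 × 10^-10 m)²)
KE = 2.01 × 10^-22 J
KE = 1.25 × 10^-3 eV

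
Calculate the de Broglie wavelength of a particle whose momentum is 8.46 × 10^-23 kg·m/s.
7.83 × 10^-12 m

Using the de Broglie relation λ = h/p:

λ = h/p
λ = (6.626 × 10^-34 J·s) / (8.46 × 10^-23 kg·m/s)
λ = 7.83 × 10^-12 m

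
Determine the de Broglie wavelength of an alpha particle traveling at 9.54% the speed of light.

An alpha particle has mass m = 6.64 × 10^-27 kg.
3.49 × 10^-15 m

Using the de Broglie relation λ = h/(mv):

v = 9.54% × c = 2.860 × 10^7 m/s

λ = h/(mv)
λ = (6.626 × 10^-34 J·s) / (6.64 × 10^-27 kg × 2.860 × 10^7 m/s)
λ = 3.49 × 10^-15 m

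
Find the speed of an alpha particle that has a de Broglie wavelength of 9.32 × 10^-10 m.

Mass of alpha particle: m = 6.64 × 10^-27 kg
1.07 × 10^2 m/s

From the de Broglie relation λ = h/(mv), we solve for v:

v = h/(mλ)
v = (6.626 × 10^-34 J·s) / (6.64 × 10^-27 kg × 9.32 × 10^-10 m)
v = 1.07 × 10^2 m/s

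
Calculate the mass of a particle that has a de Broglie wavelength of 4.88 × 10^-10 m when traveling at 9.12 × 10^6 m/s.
1.49 × 10^-31 kg

From the de Broglie relation λ = h/(mv), we solve for m:

m = h/(λv)
m = (6.626 × 10^-34 J·s) / (4.88 × 10^-10 m × 9.12 × 10^6 m/s)
m = 1.49 × 10^-31 kg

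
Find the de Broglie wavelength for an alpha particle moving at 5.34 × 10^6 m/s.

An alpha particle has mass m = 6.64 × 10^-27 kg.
1.87 × 10^-14 m

Using the de Broglie relation λ = h/(mv):

λ = h/(mv)
λ = (6.626 × 10^-34 J·s) / (6.64 × 10^-27 kg × 5.34 × 10^6 m/s)
λ = 1.87 × 10^-14 m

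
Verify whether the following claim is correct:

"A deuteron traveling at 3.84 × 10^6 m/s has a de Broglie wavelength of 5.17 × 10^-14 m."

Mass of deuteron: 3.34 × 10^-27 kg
True

The claim is correct.

Using λ = h/(mv):
λ = (6.626 × 10^-34 J·s) / (3.34 × 10^-27 kg × 3.84 × 10^6 m/s)
λ = 5.17 × 10^-14 m

This matches the claimed value.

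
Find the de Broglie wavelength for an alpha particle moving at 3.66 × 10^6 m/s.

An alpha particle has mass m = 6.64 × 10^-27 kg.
2.73 × 10^-14 m

Using the de Broglie relation λ = h/(mv):

λ = h/(mv)
λ = (6.626 × 10^-34 J·s) / (6.64 × 10^-27 kg × 3.66 × 10^6 m/s)
λ = 2.73 × 10^-14 m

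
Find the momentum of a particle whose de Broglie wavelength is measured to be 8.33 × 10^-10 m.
7.95 × 10^-25 kg·m/s

From the de Broglie relation λ = h/p, we solve for p:

p = h/λ
p = (6.626 × 10^-34 J·s) / (8.33 × 10^-10 m)
p = 7.95 × 10^-25 kg·m/s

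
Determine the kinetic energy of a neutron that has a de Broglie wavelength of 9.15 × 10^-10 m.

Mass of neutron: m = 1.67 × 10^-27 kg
1.57 × 10^-22 J (or 9.80 × 10^-4 eV)

From λ = h/√(2mKE), we solve for KE:

λ² = h²/(2mKE)
KE = h²/(2mλ²)
KE = (6.626 × 10^-34 J·s)² / (2 × 1.67 × 10^-27 kg × (9.15 × 10^-10 m)²)
KE = 1.57 × 10^-22 J
KE = 9.80 × 10^-4 eV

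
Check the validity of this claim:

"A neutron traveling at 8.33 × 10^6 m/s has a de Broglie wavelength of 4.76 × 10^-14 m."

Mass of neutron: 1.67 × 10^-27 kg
True

The claim is correct.

Using λ = h/(mv):
λ = (6.626 × 10^-34 J·s) / (1.67 × 10^-27 kg × 8.33 × 10^6 m/s)
λ = 4.76 × 10^-14 m

This matches the claimed value.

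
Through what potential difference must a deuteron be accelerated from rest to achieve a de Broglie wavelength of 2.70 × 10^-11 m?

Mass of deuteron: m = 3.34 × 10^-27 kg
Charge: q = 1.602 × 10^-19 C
5.63 × 10^-1 V

From λ = h/√(2mqV), we solve for V:

λ² = h²/(2mqV)
V = h²/(2mqλ²)
V = (6.626 × 10^-34 J·s)² / (2 × 3.34 × 10^-27 kg × 1.602 × 10^-19 C × (2.70 × 10^-11 m)²)
V = 5.63 × 10^-1 V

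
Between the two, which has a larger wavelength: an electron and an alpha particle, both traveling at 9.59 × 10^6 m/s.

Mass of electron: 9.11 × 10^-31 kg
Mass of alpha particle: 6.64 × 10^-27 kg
The electron has the longer wavelength.

Using λ = h/(mv), since both particles have the same velocity, the wavelength depends only on mass.

For electron: λ₁ = h/(m₁v) = 7.58 × 10^-11 m
For alpha particle: λ₂ = h/(m₂v) = 1.04 × 10^-14 m

Since λ ∝ 1/m at constant velocity, the lighter particle has the longer wavelength.

The electron has the longer de Broglie wavelength.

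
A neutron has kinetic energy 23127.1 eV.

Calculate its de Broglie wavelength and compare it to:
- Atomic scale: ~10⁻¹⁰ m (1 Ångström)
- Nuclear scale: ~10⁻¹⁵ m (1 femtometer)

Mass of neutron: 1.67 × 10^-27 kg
λ = 1.88 × 10^-13 m, which is between nuclear and atomic scales.

Using λ = h/√(2mKE):

KE = 23127.1 eV = 3.705 × 10^-15 J

λ = h/√(2mKE)
λ = (6.626 × 10^-34 J·s) / √(2 × 1.67 × 10^-27 kg × 3.705 × 10^-15 J)
λ = 1.88 × 10^-13 m

Comparison:
- Atomic scale (10⁻¹⁰ m): λ is 0.0019× this size
- Nuclear scale (10⁻¹⁵ m): λ is 1.9e+02× this size

The wavelength is between nuclear and atomic scales.

This wavelength is appropriate for probing atomic structure but too large for nuclear physics experiments.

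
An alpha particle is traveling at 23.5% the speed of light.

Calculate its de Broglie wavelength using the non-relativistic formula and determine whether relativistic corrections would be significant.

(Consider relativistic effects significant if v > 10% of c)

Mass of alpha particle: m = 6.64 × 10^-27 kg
Yes, relativistic corrections are needed.

Using the non-relativistic de Broglie formula λ = h/(mv):

v = 23.5% × c = 7.045 × 10^7 m/s

λ = h/(mv)
λ = (6.626 × 10^-34 J·s) / (6.64 × 10^-27 kg × 7.045 × 10^7 m/s)
λ = 1.42 × 10^-15 m

Since v = 23.5% of c > 10% of c, relativistic corrections ARE significant and the actual wavelength would differ from this non-relativistic estimate.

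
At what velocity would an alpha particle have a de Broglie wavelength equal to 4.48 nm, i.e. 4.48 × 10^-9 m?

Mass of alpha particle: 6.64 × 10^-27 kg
2.23 × 10^1 m/s

From λ = h/(mv), solve for v:

v = h/(mλ)
v = (6.626 × 10^-34 J·s) / (6.64 × 10^-27 kg × 4.48 × 10^-9 m)
v = 2.23 × 10^1 m/s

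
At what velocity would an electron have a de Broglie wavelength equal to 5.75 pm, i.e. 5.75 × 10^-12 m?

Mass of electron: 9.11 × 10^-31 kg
1.26 × 10^8 m/s

From λ = h/(mv), solve for v:

v = h/(mλ)
v = (6.626 × 10^-34 J·s) / (9.11 × 10^-31 kg × 5.75 × 10^-12 m)
v = 1.26 × 10^8 m/s

Note: This velocity is 42.2% of the speed of light, so relativistic corrections would be needed for a more accurate calculation.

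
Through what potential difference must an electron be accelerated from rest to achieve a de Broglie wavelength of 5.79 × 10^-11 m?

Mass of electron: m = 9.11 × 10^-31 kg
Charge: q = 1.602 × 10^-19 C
449 V

From λ = h/√(2mqV), we solve for V:

λ² = h²/(2mqV)
V = h²/(2mqλ²)
V = (6.626 × 10^-34 J·s)² / (2 × 9.11 × 10^-31 kg × 1.602 × 10^-19 C × (5.79 × 10^-11 m)²)
V = 449 V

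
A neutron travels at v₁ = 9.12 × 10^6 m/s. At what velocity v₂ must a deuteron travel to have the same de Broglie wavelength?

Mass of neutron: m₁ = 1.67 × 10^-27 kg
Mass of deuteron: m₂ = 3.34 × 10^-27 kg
v₂ = 4.56 × 10^6 m/s

For equal de Broglie wavelengths: λ₁ = λ₂

h/(m₁v₁) = h/(m₂v₂)
m₁v₁ = m₂v₂
v₂ = v₁ · (m₁/m₂)

v₂ = 9.12 × 10^6 m/s × (1.67 × 10^-27 kg / 3.34 × 10^-27 kg)
v₂ = 4.56 × 10^6 m/s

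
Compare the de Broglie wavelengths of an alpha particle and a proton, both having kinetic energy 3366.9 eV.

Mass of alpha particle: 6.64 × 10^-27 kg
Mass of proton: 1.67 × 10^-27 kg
The proton has the longer wavelength.

Using λ = h/√(2mKE):

For alpha particle: λ₁ = h/√(2m₁KE) = 2.48 × 10^-13 m
For proton: λ₂ = h/√(2m₂KE) = 4.94 × 10^-13 m

Since λ ∝ 1/√m at constant kinetic energy, the lighter particle has the longer wavelength.

The proton has the longer de Broglie wavelength.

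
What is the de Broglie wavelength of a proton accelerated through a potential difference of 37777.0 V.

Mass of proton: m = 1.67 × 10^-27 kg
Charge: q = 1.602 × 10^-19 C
1.47 × 10^-13 m

When a particle is accelerated through voltage V, it gains kinetic energy KE = qV.

The de Broglie wavelength is then λ = h/√(2mqV):

λ = h/√(2mqV)
λ = (6.626 × 10^-34 J·s) / √(2 × 1.67 × 10^-27 kg × 1.602 × 10^-19 C × 37777.0 V)
λ = 1.47 × 10^-13 m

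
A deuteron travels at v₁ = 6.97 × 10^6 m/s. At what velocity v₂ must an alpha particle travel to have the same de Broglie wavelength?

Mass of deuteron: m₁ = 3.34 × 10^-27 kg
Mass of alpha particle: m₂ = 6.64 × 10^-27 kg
v₂ = 3.51 × 10^6 m/s

For equal de Broglie wavelengths: λ₁ = λ₂

h/(m₁v₁) = h/(m₂v₂)
m₁v₁ = m₂v₂
v₂ = v₁ · (m₁/m₂)

v₂ = 6.97 × 10^6 m/s × (3.34 × 10^-27 kg / 6.64 × 10^-27 kg)
v₂ = 3.51 × 10^6 m/s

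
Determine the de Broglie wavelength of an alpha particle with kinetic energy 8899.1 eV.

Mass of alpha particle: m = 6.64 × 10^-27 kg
1.52 × 10^-13 m

Using λ = h/√(2mKE):

First convert KE to Joules: KE = 8899.1 eV = 1.426 × 10^-15 J

λ = h/√(2mKE)
λ = (6.626 × 10^-34 J·s) / √(2 × 6.64 × 10^-27 kg × 1.426 × 10^-15 J)
λ = 1.52 × 10^-13 m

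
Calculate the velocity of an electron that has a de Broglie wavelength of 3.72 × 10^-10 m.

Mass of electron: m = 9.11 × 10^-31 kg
1.96 × 10^6 m/s

From the de Broglie relation λ = h/(mv), we solve for v:

v = h/(mλ)
v = (6.626 × 10^-34 J·s) / (9.11 × 10^-31 kg × 3.72 × 10^-10 m)
v = 1.96 × 10^6 m/s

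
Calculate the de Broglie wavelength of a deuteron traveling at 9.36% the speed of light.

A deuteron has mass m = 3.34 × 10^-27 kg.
7.07 × 10^-15 m

Using the de Broglie relation λ = h/(mv):

v = 9.36% × c = 2.806 × 10^7 m/s

λ = h/(mv)
λ = (6.626 × 10^-34 J·s) / (3.34 × 10^-27 kg × 2.806 × 10^7 m/s)
λ = 7.07 × 10^-15 m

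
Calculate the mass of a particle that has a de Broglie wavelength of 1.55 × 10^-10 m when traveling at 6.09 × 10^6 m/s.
7.02 × 10^-31 kg

From the de Broglie relation λ = h/(mv), we solve for m:

m = h/(λv)
m = (6.626 × 10^-34 J·s) / (1.55 × 10^-10 m × 6.09 × 10^6 m/s)
m = 7.02 × 10^-31 kg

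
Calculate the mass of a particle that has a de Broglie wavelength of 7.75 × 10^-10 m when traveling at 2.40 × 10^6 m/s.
3.56 × 10^-31 kg

From the de Broglie relation λ = h/(mv), we solve for m:

m = h/(λv)
m = (6.626 × 10^-34 J·s) / (7.75 × 10^-10 m × 2.40 × 10^6 m/s)
m = 3.56 × 10^-31 kg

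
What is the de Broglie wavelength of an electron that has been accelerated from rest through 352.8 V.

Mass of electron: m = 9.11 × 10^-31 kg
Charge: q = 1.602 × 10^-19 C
6.53 × 10^-11 m

When a particle is accelerated through voltage V, it gains kinetic energy KE = qV.

The de Broglie wavelength is then λ = h/√(2mqV):

λ = h/√(2mqV)
λ = (6.626 × 10^-34 J·s) / √(2 × 9.11 × 10^-31 kg × 1.602 × 10^-19 C × 352.8 V)
λ = 6.53 × 10^-11 m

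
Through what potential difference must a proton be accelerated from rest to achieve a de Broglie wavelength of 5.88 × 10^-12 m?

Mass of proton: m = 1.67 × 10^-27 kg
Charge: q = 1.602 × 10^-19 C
23.7 V

From λ = h/√(2mqV), we solve for V:

λ² = h²/(2mqV)
V = h²/(2mqλ²)
V = (6.626 × 10^-34 J·s)² / (2 × 1.67 × 10^-27 kg × 1.602 × 10^-19 C × (5.88 × 10^-12 m)²)
V = 23.7 V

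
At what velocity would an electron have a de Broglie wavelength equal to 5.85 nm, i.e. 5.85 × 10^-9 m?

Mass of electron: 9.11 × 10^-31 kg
1.24 × 10^5 m/s

From λ = h/(mv), solve for v:

v = h/(mλ)
v = (6.626 × 10^-34 J·s) / (9.11 × 10^-31 kg × 5.85 × 10^-9 m)
v = 1.24 × 10^5 m/s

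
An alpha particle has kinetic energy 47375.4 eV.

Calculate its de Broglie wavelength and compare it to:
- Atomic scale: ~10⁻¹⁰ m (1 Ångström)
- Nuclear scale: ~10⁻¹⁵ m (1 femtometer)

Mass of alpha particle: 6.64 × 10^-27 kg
λ = 6.60 × 10^-14 m, which is between nuclear and atomic scales.

Using λ = h/√(2mKE):

KE = 47375.4 eV = 7.590 × 10^-15 J

λ = h/√(2mKE)
λ = (6.626 × 10^-34 J·s) / √(2 × 6.64 × 10^-27 kg × 7.590 × 10^-15 J)
λ = 6.60 × 10^-14 m

Comparison:
- Atomic scale (10⁻¹⁰ m): λ is 0.00066× this size
- Nuclear scale (10⁻¹⁵ m): λ is 66× this size

The wavelength is between nuclear and atomic scales.

This wavelength is appropriate for probing atomic structure but too large for nuclear physics experiments.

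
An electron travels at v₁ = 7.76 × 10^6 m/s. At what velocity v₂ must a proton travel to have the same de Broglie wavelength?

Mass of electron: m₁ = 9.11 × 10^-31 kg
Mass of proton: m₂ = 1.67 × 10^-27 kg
v₂ = 4.23 × 10^3 m/s

For equal de Broglie wavelengths: λ₁ = λ₂

h/(m₁v₁) = h/(m₂v₂)
m₁v₁ = m₂v₂
v₂ = v₁ · (m₁/m₂)

v₂ = 7.76 × 10^6 m/s × (9.11 × 10^-31 kg / 1.67 × 10^-27 kg)
v₂ = 4.23 × 10^3 m/s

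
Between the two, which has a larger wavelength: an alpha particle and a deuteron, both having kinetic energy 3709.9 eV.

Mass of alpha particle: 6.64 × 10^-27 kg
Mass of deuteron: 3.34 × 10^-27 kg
The deuteron has the longer wavelength.

Using λ = h/√(2mKE):

For alpha particle: λ₁ = h/√(2m₁KE) = 2.36 × 10^-13 m
For deuteron: λ₂ = h/√(2m₂KE) = 3.33 × 10^-13 m

Since λ ∝ 1/√m at constant kinetic energy, the lighter particle has the longer wavelength.

The deuteron has the longer de Broglie wavelength.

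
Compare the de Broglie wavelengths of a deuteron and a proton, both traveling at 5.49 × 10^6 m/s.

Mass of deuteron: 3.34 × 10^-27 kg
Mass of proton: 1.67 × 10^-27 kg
The proton has the longer wavelength.

Using λ = h/(mv), since both particles have the same velocity, the wavelength depends only on mass.

For deuteron: λ₁ = h/(m₁v) = 3.61 × 10^-14 m
For proton: λ₂ = h/(m₂v) = 7.23 × 10^-14 m

Since λ ∝ 1/m at constant velocity, the lighter particle has the longer wavelength.

The proton has the longer de Broglie wavelength.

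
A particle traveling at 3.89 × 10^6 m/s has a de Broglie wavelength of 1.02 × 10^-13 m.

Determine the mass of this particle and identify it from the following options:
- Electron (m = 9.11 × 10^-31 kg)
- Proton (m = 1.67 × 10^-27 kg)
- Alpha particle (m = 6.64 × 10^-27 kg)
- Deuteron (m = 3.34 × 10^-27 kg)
The particle is a proton.

From λ = h/(mv), solve for mass:

m = h/(λv)
m = (6.626 × 10^-34 J·s) / (1.02 × 10^-13 m × 3.89 × 10^6 m/s)
m = 1.67 × 10^-27 kg

Comparing with the listed masses, this is closest to a proton.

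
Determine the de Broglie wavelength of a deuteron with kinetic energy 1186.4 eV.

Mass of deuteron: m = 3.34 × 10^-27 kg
5.88 × 10^-13 m

Using λ = h/√(2mKE):

First convert KE to Joules: KE = 1186.4 eV = 1.901 × 10^-16 J

λ = h/√(2mKE)
λ = (6.626 × 10^-34 J·s) / √(2 × 3.34 × 10^-27 kg × 1.901 × 10^-16 J)
λ = 5.88 × 10^-13 m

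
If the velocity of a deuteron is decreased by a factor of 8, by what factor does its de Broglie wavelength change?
The wavelength increases by a factor of 8.

From λ = h/(mv), the wavelength is inversely proportional to velocity:

λ ∝ 1/v

If v → v/8, then λ → 8λ

When velocity is decreased by a factor of 8, the wavelength increases by a factor of 8.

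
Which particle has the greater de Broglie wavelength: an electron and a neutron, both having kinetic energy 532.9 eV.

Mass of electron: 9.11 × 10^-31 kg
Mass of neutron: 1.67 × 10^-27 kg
The electron has the longer wavelength.

Using λ = h/√(2mKE):

For electron: λ₁ = h/√(2m₁KE) = 5.31 × 10^-11 m
For neutron: λ₂ = h/√(2m₂KE) = 1.24 × 10^-12 m

Since λ ∝ 1/√m at constant kinetic energy, the lighter particle has the longer wavelength.

The electron has the longer de Broglie wavelength.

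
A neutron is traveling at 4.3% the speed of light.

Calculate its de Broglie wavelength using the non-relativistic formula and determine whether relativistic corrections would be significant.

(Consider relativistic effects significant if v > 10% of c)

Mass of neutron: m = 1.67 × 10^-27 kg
No, relativistic corrections are not needed.

Using the non-relativistic de Broglie formula λ = h/(mv):

v = 4.3% × c = 1.289 × 10^7 m/s

λ = h/(mv)
λ = (6.626 × 10^-34 J·s) / (1.67 × 10^-27 kg × 1.289 × 10^7 m/s)
λ = 3.08 × 10^-14 m

Since v = 4.3% of c < 10% of c, relativistic corrections are NOT significant and this non-relativistic result is a good approximation.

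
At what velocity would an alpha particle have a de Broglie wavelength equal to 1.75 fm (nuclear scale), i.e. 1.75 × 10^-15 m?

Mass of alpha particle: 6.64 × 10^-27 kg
5.70 × 10^7 m/s

From λ = h/(mv), solve for v:

v = h/(mλ)
v = (6.626 × 10^-34 J·s) / (6.64 × 10^-27 kg × 1.75 × 10^-15 m)
v = 5.70 × 10^7 m/s

Note: This velocity is 19.0% of the speed of light, so relativistic corrections would be needed for a more accurate calculation.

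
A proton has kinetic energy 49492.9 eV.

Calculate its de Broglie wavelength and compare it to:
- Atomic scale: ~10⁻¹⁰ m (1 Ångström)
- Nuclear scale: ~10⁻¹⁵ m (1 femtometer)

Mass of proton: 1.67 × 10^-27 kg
λ = 1.29 × 10^-13 m, which is between nuclear and atomic scales.

Using λ = h/√(2mKE):

KE = 49492.9 eV = 7.930 × 10^-15 J

λ = h/√(2mKE)
λ = (6.626 × 10^-34 J·s) / √(2 × 1.67 × 10^-27 kg × 7.930 × 10^-15 J)
λ = 1.29 × 10^-13 m

Comparison:
- Atomic scale (10⁻¹⁰ m): λ is 0.0013× this size
- Nuclear scale (10⁻¹⁵ m): λ is 1.3e+02× this size

The wavelength is between nuclear and atomic scales.

This wavelength is appropriate for probing atomic structure but too large for nuclear physics experiments.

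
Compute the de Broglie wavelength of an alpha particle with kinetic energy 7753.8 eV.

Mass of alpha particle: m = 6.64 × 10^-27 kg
1.63 × 10^-13 m

Using λ = h/√(2mKE):

First convert KE to Joules: KE = 7753.8 eV = 1.242 × 10^-15 J

λ = h/√(2mKE)
λ = (6.626 × 10^-34 J·s) / √(2 × 6.64 × 10^-27 kg × 1.242 × 10^-15 J)
λ = 1.63 × 10^-13 m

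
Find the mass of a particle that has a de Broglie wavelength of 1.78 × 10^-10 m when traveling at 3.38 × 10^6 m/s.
1.10 × 10^-30 kg

From the de Broglie relation λ = h/(mv), we solve for m:

m = h/(λv)
m = (6.626 × 10^-34 J·s) / (1.78 × 10^-10 m × 3.38 × 10^6 m/s)
m = 1.10 × 10^-30 kg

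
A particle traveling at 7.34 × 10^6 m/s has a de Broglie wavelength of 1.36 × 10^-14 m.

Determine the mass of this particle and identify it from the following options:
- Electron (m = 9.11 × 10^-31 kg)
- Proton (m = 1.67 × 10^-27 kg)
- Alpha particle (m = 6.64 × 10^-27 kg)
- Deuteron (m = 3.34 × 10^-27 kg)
The particle is an alpha particle.

From λ = h/(mv), solve for mass:

m = h/(λv)
m = (6.626 × 10^-34 J·s) / (1.36 × 10^-14 m × 7.34 × 10^6 m/s)
m = 6.64 × 10^-27 kg

Comparing with the listed masses, this is closest to an alpha particle.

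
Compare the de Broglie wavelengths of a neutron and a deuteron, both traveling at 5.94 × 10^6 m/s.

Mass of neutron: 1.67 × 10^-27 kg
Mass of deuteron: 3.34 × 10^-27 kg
The neutron has the longer wavelength.

Using λ = h/(mv), since both particles have the same velocity, the wavelength depends only on mass.

For neutron: λ₁ = h/(m₁v) = 6.68 × 10^-14 m
For deuteron: λ₂ = h/(m₂v) = 3.34 × 10^-14 m

Since λ ∝ 1/m at constant velocity, the lighter particle has the longer wavelength.

The neutron has the longer de Broglie wavelength.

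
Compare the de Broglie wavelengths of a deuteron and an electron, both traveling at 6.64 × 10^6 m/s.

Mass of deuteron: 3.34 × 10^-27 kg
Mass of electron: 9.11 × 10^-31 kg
The electron has the longer wavelength.

Using λ = h/(mv), since both particles have the same velocity, the wavelength depends only on mass.

For deuteron: λ₁ = h/(m₁v) = 2.99 × 10^-14 m
For electron: λ₂ = h/(m₂v) = 1.10 × 10^-10 m

Since λ ∝ 1/m at constant velocity, the lighter particle has the longer wavelength.

The electron has the longer de Broglie wavelength.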